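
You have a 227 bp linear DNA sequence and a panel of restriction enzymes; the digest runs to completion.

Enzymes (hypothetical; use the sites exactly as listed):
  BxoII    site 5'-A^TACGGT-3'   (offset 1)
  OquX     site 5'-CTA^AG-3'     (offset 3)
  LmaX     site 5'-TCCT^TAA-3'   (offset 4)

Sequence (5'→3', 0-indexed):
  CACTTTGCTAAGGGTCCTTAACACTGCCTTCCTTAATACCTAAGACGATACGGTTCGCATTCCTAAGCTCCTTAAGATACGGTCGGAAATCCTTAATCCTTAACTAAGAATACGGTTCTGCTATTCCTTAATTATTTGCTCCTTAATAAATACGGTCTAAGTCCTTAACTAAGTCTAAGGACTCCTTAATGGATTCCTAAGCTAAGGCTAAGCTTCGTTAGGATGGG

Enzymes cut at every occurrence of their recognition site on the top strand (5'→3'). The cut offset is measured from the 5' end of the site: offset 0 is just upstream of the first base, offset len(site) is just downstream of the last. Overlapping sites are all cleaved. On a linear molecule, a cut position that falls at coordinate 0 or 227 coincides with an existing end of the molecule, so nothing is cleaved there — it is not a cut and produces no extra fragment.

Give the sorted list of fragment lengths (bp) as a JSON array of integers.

Scan for sites:
  BxoII (ATACGGT, off=1): starts [47, 76, 109, 149] → cuts [48, 77, 110, 150]
  OquX (CTAAG, off=3): starts [7, 39, 62, 103, 156, 168, 174, 196, 201, 207] → cuts [10, 42, 65, 106, 159, 171, 177, 199, 204, 210]
  LmaX (TCCTTAA, off=4): starts [14, 29, 68, 89, 96, 124, 139, 161, 182] → cuts [18, 33, 72, 93, 100, 128, 143, 165, 186]

All cut coordinates (distinct, sorted): [10, 18, 33, 42, 48, 65, 72, 77, 93, 100, 106, 110, 128, 143, 150, 159, 165, 171, 177, 186, 199, 204, 210]

Fragments:
  [0,10): 10 bp
  [10,18): 8 bp
  [18,33): 15 bp
  [33,42): 9 bp
  [42,48): 6 bp
  [48,65): 17 bp
  [65,72): 7 bp
  [72,77): 5 bp
  [77,93): 16 bp
  [93,100): 7 bp
  [100,106): 6 bp
  [106,110): 4 bp
  [110,128): 18 bp
  [128,143): 15 bp
  [143,150): 7 bp
  [150,159): 9 bp
  [159,165): 6 bp
  [165,171): 6 bp
  [171,177): 6 bp
  [177,186): 9 bp
  [186,199): 13 bp
  [199,204): 5 bp
  [204,210): 6 bp
  [210,227): 17 bp

[4,5,5,6,6,6,6,6,6,7,7,7,8,9,9,9,10,13,15,15,16,17,17,18]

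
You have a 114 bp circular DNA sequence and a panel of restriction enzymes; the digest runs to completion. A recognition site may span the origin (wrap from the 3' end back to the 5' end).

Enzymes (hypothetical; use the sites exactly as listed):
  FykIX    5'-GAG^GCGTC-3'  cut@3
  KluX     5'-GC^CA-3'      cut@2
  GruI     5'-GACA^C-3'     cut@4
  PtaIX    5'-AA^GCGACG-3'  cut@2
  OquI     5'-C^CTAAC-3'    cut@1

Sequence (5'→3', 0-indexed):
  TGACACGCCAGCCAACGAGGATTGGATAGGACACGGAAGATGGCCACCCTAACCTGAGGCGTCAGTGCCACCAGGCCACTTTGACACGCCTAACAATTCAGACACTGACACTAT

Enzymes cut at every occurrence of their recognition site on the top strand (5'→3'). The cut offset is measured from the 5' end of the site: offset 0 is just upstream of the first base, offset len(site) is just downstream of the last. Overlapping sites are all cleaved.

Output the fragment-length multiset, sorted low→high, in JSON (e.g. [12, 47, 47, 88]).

[3,3,4,4,6,8,9,10,10,10,11,15,21]

Per-enzyme occurrences:
  FykIX (GAGGCGTC, off=3): starts [55] → cuts [58]
  KluX (GCCA, off=2): starts [6, 10, 42, 66, 74] → cuts [8, 12, 44, 68, 76]
  GruI (GACAC, off=4): starts [1, 29, 82, 100, 106] → cuts [5, 33, 86, 104, 110]
  PtaIX (AAGCGACG, off=2): no sites
  OquI (CCTAAC, off=1): starts [47, 88] → cuts [48, 89]

All cut coordinates (distinct, sorted): [5, 8, 12, 33, 44, 48, 58, 68, 76, 86, 89, 104, 110]

Fragment lengths:
  5→8: 3 bp
  8→12: 4 bp
  12→33: 21 bp
  33→44: 11 bp
  44→48: 4 bp
  48→58: 10 bp
  58→68: 10 bp
  68→76: 8 bp
  76→86: 10 bp
  86→89: 3 bp
  89→104: 15 bp
  104→110: 6 bp
  110→5 (wrap): 114-110+5 = 9 bp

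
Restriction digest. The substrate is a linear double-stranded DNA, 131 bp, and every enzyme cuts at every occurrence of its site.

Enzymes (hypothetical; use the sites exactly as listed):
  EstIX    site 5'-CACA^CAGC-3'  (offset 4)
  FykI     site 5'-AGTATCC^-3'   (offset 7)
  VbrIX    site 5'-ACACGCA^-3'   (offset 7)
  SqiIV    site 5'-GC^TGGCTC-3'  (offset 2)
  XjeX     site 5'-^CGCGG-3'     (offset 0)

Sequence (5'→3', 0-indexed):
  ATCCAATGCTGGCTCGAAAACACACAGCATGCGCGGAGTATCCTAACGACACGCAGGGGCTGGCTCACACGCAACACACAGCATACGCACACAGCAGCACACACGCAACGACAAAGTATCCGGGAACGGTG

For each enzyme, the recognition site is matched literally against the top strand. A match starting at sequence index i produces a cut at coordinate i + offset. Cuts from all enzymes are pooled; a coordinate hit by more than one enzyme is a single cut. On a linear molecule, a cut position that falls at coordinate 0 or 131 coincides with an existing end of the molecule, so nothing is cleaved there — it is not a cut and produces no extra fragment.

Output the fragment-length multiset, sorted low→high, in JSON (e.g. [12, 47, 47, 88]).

[5,5,7,9,10,12,12,13,13,14,15,16]

Per-enzyme occurrences:
  EstIX (CACACAGC, off=4): starts [20, 74, 87] → cuts [24, 78, 91]
  FykI (AGTATCC, off=7): starts [36, 114] → cuts [43, 121]
  VbrIX (ACACGCA, off=7): starts [48, 66, 100] → cuts [55, 73, 107]
  SqiIV (GCTGGCTC, off=2): starts [7, 58] → cuts [9, 60]
  XjeX (CGCGG, off=0): starts [31] → cuts [31]

Pooled cuts: [9, 24, 31, 43, 55, 60, 73, 78, 91, 107, 121]

Fragment lengths:
  [0,9): 9 bp
  [9,24): 15 bp
  [24,31): 7 bp
  [31,43): 12 bp
  [43,55): 12 bp
  [55,60): 5 bp
  [60,73): 13 bp
  [73,78): 5 bp
  [78,91): 13 bp
  [91,107): 16 bp
  [107,121): 14 bp
  [121,131): 10 bp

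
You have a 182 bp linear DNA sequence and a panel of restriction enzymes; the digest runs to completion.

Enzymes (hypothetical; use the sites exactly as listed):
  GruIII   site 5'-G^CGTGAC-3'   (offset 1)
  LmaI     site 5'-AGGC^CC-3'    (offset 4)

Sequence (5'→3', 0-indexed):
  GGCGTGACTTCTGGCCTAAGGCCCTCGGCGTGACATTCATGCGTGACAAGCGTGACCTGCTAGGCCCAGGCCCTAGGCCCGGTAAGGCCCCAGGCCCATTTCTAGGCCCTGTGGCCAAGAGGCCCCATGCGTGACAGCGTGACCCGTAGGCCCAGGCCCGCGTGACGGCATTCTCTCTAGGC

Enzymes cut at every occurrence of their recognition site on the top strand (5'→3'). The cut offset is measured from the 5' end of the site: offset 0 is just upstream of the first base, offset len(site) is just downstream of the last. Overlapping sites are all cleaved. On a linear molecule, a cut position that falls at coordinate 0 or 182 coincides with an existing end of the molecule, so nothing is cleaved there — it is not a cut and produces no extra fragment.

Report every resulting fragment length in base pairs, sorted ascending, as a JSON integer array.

[2,3,6,6,6,6,7,7,8,9,10,12,13,14,15,16,20,22]

Site scan:
  GruIII GCGTGAC/1: at [1, 27, 40, 49, 128, 136, 159] ⇒ [2, 28, 41, 50, 129, 137, 160]
  LmaI AGGCCC/4: at [18, 61, 67, 74, 84, 91, 103, 119, 147, 153] ⇒ [22, 65, 71, 78, 88, 95, 107, 123, 151, 157]

All cut coordinates (distinct, sorted): [2, 22, 28, 41, 50, 65, 71, 78, 88, 95, 107, 123, 129, 137, 151, 157, 160]

Fragments:
  [0,2): 2 bp
  [2,22): 20 bp
  [22,28): 6 bp
  [28,41): 13 bp
  [41,50): 9 bp
  [50,65): 15 bp
  [65,71): 6 bp
  [71,78): 7 bp
  [78,88): 10 bp
  [88,95): 7 bp
  [95,107): 12 bp
  [107,123): 16 bp
  [123,129): 6 bp
  [129,137): 8 bp
  [137,151): 14 bp
  [151,157): 6 bp
  [157,160): 3 bp
  [160,182): 22 bp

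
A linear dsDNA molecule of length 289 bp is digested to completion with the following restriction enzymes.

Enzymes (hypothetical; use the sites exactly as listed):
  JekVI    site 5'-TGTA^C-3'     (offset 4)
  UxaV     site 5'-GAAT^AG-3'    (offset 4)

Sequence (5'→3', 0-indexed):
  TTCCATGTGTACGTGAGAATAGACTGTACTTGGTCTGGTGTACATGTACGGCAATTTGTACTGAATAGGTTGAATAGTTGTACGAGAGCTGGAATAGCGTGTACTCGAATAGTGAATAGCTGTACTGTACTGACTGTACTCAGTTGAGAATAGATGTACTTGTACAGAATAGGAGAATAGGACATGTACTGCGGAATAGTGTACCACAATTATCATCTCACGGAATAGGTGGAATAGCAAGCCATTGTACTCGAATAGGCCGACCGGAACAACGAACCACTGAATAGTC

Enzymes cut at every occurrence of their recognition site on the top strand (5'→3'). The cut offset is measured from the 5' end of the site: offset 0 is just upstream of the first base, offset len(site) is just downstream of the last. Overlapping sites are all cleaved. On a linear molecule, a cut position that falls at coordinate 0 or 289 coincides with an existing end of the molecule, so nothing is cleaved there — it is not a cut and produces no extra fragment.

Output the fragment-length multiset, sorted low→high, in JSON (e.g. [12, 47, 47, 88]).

[4,5,6,6,6,6,6,7,7,7,7,7,7,8,8,8,9,9,9,9,9,10,11,12,13,13,14,14,23,29]

Per-enzyme occurrences:
  JekVI (TGTAC, off=4): starts [7, 24, 38, 44, 56, 78, 99, 120, 125, 134, 154, 160, 184, 199, 245] → cuts [11, 28, 42, 48, 60, 82, 103, 124, 129, 138, 158, 164, 188, 203, 249]
  UxaV (GAATAG, off=4): starts [16, 62, 71, 91, 106, 113, 147, 166, 174, 193, 222, 231, 252, 281] → cuts [20, 66, 75, 95, 110, 117, 151, 170, 178, 197, 226, 235, 256, 285]

Pooled cuts: [11, 20, 28, 42, 48, 60, 66, 75, 82, 95, 103, 110, 117, 124, 129, 138, 151, 158, 164, 170, 178, 188, 197, 203, 226, 235, 249, 256, 285]

Fragment lengths:
  [0,11): 11 bp
  [11,20): 9 bp
  [20,28): 8 bp
  [28,42): 14 bp
  [42,48): 6 bp
  [48,60): 12 bp
  [60,66): 6 bp
  [66,75): 9 bp
  [75,82): 7 bp
  [82,95): 13 bp
  [95,103): 8 bp
  [103,110): 7 bp
  [110,117): 7 bp
  [117,124): 7 bp
  [124,129): 5 bp
  [129,138): 9 bp
  [138,151): 13 bp
  [151,158): 7 bp
  [158,164): 6 bp
  [164,170): 6 bp
  [170,178): 8 bp
  [178,188): 10 bp
  [188,197): 9 bp
  [197,203): 6 bp
  [203,226): 23 bp
  [226,235): 9 bp
  [235,249): 14 bp
  [249,256): 7 bp
  [256,285): 29 bp
  [285,289): 4 bp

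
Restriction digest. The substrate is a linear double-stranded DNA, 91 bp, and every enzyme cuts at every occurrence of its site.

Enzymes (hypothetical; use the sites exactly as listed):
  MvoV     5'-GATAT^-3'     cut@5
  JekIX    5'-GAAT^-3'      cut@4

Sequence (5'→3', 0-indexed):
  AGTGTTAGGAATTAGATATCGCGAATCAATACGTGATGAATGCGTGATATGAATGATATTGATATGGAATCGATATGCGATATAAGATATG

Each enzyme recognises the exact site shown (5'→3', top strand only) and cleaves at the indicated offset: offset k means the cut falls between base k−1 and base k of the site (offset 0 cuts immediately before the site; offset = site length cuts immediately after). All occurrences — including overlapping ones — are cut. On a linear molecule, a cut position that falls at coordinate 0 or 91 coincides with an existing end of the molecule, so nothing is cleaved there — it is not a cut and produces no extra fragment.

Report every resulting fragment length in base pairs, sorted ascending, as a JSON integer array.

Scan for sites:
  MvoV GATAT/5: at [14, 45, 54, 60, 71, 78, 85] ⇒ [19, 50, 59, 65, 76, 83, 90]
  JekIX GAAT/4: at [8, 22, 37, 50, 66] ⇒ [12, 26, 41, 54, 70]

All cut coordinates (distinct, sorted): [12, 19, 26, 41, 50, 54, 59, 65, 70, 76, 83, 90]

Fragment lengths:
  [0,12): 12 bp
  [12,19): 7 bp
  [19,26): 7 bp
  [26,41): 15 bp
  [41,50): 9 bp
  [50,54): 4 bp
  [54,59): 5 bp
  [59,65): 6 bp
  [65,70): 5 bp
  [70,76): 6 bp
  [76,83): 7 bp
  [83,90): 7 bp
  [90,91): 1 bp

[1,4,5,5,6,6,7,7,7,7,9,12,15]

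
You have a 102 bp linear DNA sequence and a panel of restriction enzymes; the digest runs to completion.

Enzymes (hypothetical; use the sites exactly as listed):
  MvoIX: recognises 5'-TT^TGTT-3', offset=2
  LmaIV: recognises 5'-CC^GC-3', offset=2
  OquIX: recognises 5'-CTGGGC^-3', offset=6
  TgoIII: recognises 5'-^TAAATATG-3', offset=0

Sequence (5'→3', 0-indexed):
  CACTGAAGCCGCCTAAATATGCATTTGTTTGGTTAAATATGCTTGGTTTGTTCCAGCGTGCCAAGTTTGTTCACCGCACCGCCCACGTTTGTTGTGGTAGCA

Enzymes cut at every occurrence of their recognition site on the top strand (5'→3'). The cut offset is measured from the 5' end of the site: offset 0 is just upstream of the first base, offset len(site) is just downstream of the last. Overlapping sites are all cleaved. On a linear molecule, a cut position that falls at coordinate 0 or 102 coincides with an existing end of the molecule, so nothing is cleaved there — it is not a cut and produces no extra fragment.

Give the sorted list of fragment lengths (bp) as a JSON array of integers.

Site scan:
  MvoIX (TTTGTT, off=2): starts [23, 46, 65, 87] → cuts [25, 48, 67, 89]
  LmaIV (CCGC, off=2): starts [8, 73, 78] → cuts [10, 75, 80]
  OquIX (CTGGGC, off=6): no sites
  TgoIII (TAAATATG, off=0): starts [13, 33] → cuts [13, 33]

All cut coordinates (distinct, sorted): [10, 13, 25, 33, 48, 67, 75, 80, 89]

Fragment lengths:
  [0,10): 10 bp
  [10,13): 3 bp
  [13,25): 12 bp
  [25,33): 8 bp
  [33,48): 15 bp
  [48,67): 19 bp
  [67,75): 8 bp
  [75,80): 5 bp
  [80,89): 9 bp
  [89,102): 13 bp

[3,5,8,8,9,10,12,13,15,19]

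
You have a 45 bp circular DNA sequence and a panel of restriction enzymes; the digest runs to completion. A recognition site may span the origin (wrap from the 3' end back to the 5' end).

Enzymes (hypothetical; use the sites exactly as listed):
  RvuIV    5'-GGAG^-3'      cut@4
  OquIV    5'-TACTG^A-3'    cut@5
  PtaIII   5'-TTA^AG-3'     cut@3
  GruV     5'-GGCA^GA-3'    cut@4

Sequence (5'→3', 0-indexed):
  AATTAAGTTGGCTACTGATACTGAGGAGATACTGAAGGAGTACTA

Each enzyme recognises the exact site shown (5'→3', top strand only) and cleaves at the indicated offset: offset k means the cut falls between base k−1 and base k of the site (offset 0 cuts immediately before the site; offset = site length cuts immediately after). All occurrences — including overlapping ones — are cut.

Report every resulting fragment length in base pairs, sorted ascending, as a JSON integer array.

[5,6,6,6,10,12]

Site scan:
  RvuIV (GGAG, off=4): starts [24, 36] → cuts [28, 40]
  OquIV (TACTGA, off=5): starts [12, 18, 29] → cuts [17, 23, 34]
  PtaIII (TTAAG, off=3): starts [2] → cuts [5]
  GruV (GGCAGA, off=4): no sites

All cut coordinates (distinct, sorted): [5, 17, 23, 28, 34, 40]

Fragment lengths:
  5→17: 12 bp
  17→23: 6 bp
  23→28: 5 bp
  28→34: 6 bp
  34→40: 6 bp
  40→5 (wrap): 45-40+5 = 10 bp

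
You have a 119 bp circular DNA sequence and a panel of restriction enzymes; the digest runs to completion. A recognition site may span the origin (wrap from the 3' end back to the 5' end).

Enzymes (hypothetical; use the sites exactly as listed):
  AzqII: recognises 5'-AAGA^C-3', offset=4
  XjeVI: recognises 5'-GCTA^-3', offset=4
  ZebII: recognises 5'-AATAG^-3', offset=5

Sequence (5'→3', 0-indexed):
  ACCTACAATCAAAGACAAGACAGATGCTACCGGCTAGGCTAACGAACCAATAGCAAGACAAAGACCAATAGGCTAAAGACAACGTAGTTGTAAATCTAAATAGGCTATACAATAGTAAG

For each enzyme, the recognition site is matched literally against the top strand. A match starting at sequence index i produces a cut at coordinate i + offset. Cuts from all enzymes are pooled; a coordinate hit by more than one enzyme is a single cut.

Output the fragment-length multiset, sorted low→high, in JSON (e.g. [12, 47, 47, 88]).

[4,4,4,5,5,5,5,6,7,7,8,9,12,14,24]

Site scan:
  AzqII (AAGAC, off=4): starts [11, 16, 54, 60, 75, 116] → cuts [1, 15, 20, 58, 64, 79]
  XjeVI (GCTA, off=4): starts [25, 32, 37, 71, 103] → cuts [29, 36, 41, 75, 107]
  ZebII (AATAG, off=5): starts [48, 66, 98, 110] → cuts [53, 71, 103, 115]

All cut coordinates (distinct, sorted): [1, 15, 20, 29, 36, 41, 53, 58, 64, 71, 75, 79, 103, 107, 115]

Fragments:
  1→15: 14 bp
  15→20: 5 bp
  20→29: 9 bp
  29→36: 7 bp
  36→41: 5 bp
  41→53: 12 bp
  53→58: 5 bp
  58→64: 6 bp
  64→71: 7 bp
  71→75: 4 bp
  75→79: 4 bp
  79→103: 24 bp
  103→107: 4 bp
  107→115: 8 bp
  115→1 (wrap): 119-115+1 = 5 bp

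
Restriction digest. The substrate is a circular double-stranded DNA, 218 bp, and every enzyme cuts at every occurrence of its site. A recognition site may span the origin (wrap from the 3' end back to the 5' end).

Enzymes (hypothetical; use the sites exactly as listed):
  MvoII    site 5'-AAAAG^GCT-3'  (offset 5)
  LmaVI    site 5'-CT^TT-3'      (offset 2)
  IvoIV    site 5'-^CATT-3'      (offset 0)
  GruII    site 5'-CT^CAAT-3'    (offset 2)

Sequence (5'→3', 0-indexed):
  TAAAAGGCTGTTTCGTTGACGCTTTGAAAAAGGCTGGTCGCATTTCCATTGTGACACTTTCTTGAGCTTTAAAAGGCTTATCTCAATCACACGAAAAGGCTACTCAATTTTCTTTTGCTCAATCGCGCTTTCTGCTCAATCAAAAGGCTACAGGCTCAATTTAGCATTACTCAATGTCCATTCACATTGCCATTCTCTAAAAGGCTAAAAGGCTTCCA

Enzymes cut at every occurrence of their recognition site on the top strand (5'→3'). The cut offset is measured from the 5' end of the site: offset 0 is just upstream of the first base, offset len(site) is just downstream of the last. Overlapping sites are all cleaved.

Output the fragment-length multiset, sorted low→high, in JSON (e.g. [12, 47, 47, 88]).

[6,6,6,6,6,7,7,7,7,8,8,8,8,9,9,10,10,10,10,12,13,13,15,17]

Site scan:
  MvoII (AAAAGGCT, off=5): starts [1, 27, 70, 93, 141, 198, 206] → cuts [6, 32, 75, 98, 146, 203, 211]
  LmaVI (CTTT, off=2): starts [21, 56, 66, 111, 127] → cuts [23, 58, 68, 113, 129]
  IvoIV (CATT, off=0): starts [40, 46, 164, 178, 184, 190] → cuts [40, 46, 164, 178, 184, 190]
  GruII (CTCAAT, off=2): starts [81, 102, 117, 134, 154, 169] → cuts [83, 104, 119, 136, 156, 171]

Pooled cuts: [6, 23, 32, 40, 46, 58, 68, 75, 83, 98, 104, 113, 119, 129, 136, 146, 156, 164, 171, 178, 184, 190, 203, 211]

Fragment lengths:
  6→23: 17 bp
  23→32: 9 bp
  32→40: 8 bp
  40→46: 6 bp
  46→58: 12 bp
  58→68: 10 bp
  68→75: 7 bp
  75→83: 8 bp
  83→98: 15 bp
  98→104: 6 bp
  104→113: 9 bp
  113→119: 6 bp
  119→129: 10 bp
  129→136: 7 bp
  136→146: 10 bp
  146→156: 10 bp
  156→164: 8 bp
  164→171: 7 bp
  171→178: 7 bp
  178→184: 6 bp
  184→190: 6 bp
  190→203: 13 bp
  203→211: 8 bp
  211→6 (wrap): 218-211+6 = 13 bp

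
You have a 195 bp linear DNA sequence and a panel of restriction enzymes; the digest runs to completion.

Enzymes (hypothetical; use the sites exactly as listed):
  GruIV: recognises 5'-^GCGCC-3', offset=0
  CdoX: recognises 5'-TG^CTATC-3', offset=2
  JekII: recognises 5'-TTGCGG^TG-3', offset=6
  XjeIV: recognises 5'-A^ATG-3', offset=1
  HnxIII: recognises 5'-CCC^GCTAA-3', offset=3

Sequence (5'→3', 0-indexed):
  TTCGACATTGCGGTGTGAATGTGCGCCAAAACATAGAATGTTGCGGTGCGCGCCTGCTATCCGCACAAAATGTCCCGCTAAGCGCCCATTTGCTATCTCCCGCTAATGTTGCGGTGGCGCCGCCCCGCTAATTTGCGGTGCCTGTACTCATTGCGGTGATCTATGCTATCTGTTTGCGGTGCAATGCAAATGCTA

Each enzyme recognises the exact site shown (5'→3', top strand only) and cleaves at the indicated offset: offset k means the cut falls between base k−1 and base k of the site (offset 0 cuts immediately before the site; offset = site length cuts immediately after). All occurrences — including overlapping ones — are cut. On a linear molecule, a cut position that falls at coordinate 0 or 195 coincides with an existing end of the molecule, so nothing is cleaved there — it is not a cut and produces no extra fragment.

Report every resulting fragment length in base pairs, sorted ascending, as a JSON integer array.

Scan for sites:
  GruIV (GCGCC, off=0): starts [22, 49, 81, 116] → cuts [22, 49, 81, 116]
  CdoX (TGCTATC, off=2): starts [54, 90, 163] → cuts [56, 92, 165]
  JekII (TTGCGGTG, off=6): starts [7, 40, 108, 132, 150, 173] → cuts [13, 46, 114, 138, 156, 179]
  XjeIV (AATG, off=1): starts [17, 36, 68, 104, 182, 188] → cuts [18, 37, 69, 105, 183, 189]
  HnxIII (CCCGCTAA, off=3): starts [73, 98, 123] → cuts [76, 101, 126]

All cut coordinates (distinct, sorted): [13, 18, 22, 37, 46, 49, 56, 69, 76, 81, 92, 101, 105, 114, 116, 126, 138, 156, 165, 179, 183, 189]

Fragment lengths:
  [0,13): 13 bp
  [13,18): 5 bp
  [18,22): 4 bp
  [22,37): 15 bp
  [37,46): 9 bp
  [46,49): 3 bp
  [49,56): 7 bp
  [56,69): 13 bp
  [69,76): 7 bp
  [76,81): 5 bp
  [81,92): 11 bp
  [92,101): 9 bp
  [101,105): 4 bp
  [105,114): 9 bp
  [114,116): 2 bp
  [116,126): 10 bp
  [126,138): 12 bp
  [138,156): 18 bp
  [156,165): 9 bp
  [165,179): 14 bp
  [179,183): 4 bp
  [183,189): 6 bp
  [189,195): 6 bp

[2,3,4,4,4,5,5,6,6,7,7,9,9,9,9,10,11,12,13,13,14,15,18]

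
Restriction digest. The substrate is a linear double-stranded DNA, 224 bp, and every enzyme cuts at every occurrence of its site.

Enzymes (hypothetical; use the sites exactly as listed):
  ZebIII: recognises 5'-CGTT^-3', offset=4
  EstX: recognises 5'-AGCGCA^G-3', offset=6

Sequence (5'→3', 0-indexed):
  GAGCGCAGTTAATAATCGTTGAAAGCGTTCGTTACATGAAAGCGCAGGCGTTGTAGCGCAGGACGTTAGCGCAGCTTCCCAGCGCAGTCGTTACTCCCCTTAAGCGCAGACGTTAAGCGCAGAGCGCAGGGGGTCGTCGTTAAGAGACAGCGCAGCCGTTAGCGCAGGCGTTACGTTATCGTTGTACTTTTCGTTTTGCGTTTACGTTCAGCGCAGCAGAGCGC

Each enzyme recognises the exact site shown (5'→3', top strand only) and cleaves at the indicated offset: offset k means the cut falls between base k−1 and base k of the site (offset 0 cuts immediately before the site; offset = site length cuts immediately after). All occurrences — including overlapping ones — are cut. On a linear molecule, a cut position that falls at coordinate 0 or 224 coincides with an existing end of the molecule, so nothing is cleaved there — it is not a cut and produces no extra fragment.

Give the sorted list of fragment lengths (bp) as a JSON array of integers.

Site scan:
  ZebIII CGTT/4: at [16, 25, 29, 48, 63, 88, 110, 137, 156, 168, 173, 179, 191, 198, 204] ⇒ [20, 29, 33, 52, 67, 92, 114, 141, 160, 172, 177, 183, 195, 202, 208]
  EstX AGCGCAG/6: at [1, 40, 54, 67, 80, 102, 115, 122, 148, 160, 209] ⇒ [7, 46, 60, 73, 86, 108, 121, 128, 154, 166, 215]

All cut coordinates (distinct, sorted): [7, 20, 29, 33, 46, 52, 60, 67, 73, 86, 92, 108, 114, 121, 128, 141, 154, 160, 166, 172, 177, 183, 195, 202, 208, 215]

Fragments:
  [0,7): 7 bp
  [7,20): 13 bp
  [20,29): 9 bp
  [29,33): 4 bp
  [33,46): 13 bp
  [46,52): 6 bp
  [52,60): 8 bp
  [60,67): 7 bp
  [67,73): 6 bp
  [73,86): 13 bp
  [86,92): 6 bp
  [92,108): 16 bp
  [108,114): 6 bp
  [114,121): 7 bp
  [121,128): 7 bp
  [128,141): 13 bp
  [141,154): 13 bp
  [154,160): 6 bp
  [160,166): 6 bp
  [166,172): 6 bp
  [172,177): 5 bp
  [177,183): 6 bp
  [183,195): 12 bp
  [195,202): 7 bp
  [202,208): 6 bp
  [208,215): 7 bp
  [215,224): 9 bp

[4,5,6,6,6,6,6,6,6,6,6,7,7,7,7,7,7,8,9,9,12,13,13,13,13,13,16]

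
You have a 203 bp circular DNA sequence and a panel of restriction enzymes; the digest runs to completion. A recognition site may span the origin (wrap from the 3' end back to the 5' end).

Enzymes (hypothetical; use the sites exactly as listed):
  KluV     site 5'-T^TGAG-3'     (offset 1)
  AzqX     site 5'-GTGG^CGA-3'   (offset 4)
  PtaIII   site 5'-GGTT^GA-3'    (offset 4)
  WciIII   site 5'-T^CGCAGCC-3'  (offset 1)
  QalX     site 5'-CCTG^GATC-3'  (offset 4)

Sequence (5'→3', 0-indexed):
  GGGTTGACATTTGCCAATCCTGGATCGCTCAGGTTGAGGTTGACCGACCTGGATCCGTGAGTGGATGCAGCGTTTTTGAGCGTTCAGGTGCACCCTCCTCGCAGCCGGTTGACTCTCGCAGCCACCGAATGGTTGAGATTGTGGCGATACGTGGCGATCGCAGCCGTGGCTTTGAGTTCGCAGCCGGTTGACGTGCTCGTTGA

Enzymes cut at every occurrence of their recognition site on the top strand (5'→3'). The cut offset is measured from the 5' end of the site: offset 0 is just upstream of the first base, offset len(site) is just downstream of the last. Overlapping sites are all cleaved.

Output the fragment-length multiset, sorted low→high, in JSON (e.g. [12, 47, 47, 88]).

Per-enzyme occurrences:
  KluV TTGAG/1: at [33, 75, 132, 171, 199] ⇒ [34, 76, 133, 172, 200]
  AzqX GTGGCGA/4: at [140, 150] ⇒ [144, 154]
  PtaIII GGTTGA/4: at [1, 31, 37, 106, 130, 185] ⇒ [5, 35, 41, 110, 134, 189]
  WciIII TCGCAGCC/1: at [98, 115, 157, 177] ⇒ [99, 116, 158, 178]
  QalX CCTGGATC/4: at [18, 47] ⇒ [22, 51]

Pooled cuts: [5, 22, 34, 35, 41, 51, 76, 99, 110, 116, 133, 134, 144, 154, 158, 172, 178, 189, 200]

Fragments:
  5→22: 17 bp
  22→34: 12 bp
  34→35: 1 bp
  35→41: 6 bp
  41→51: 10 bp
  51→76: 25 bp
  76→99: 23 bp
  99→110: 11 bp
  110→116: 6 bp
  116→133: 17 bp
  133→134: 1 bp
  134→144: 10 bp
  144→154: 10 bp
  154→158: 4 bp
  158→172: 14 bp
  172→178: 6 bp
  178→189: 11 bp
  189→200: 11 bp
  200→5 (wrap): 203-200+5 = 8 bp

[1,1,4,6,6,6,8,10,10,10,11,11,11,12,14,17,17,23,25]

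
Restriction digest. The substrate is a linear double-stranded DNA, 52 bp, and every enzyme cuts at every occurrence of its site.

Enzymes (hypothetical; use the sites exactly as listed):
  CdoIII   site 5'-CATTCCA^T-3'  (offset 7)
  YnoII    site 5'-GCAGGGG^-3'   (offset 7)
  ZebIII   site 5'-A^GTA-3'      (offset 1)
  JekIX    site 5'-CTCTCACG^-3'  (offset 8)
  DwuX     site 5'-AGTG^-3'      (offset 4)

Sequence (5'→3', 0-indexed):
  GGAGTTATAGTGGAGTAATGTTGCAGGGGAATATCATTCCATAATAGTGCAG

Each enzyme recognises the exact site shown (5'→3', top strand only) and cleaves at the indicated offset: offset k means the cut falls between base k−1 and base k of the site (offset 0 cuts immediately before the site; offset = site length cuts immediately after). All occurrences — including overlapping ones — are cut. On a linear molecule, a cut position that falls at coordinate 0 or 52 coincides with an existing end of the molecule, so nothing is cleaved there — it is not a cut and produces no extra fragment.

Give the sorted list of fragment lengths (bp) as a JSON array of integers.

Per-enzyme occurrences:
  CdoIII CATTCCAT/7: at [34] ⇒ [41]
  YnoII GCAGGGG/7: at [22] ⇒ [29]
  ZebIII AGTA/1: at [13] ⇒ [14]
  JekIX (CTCTCACG, off=8): no sites
  DwuX AGTG/4: at [8, 45] ⇒ [12, 49]

Pooled cuts: [12, 14, 29, 41, 49]

Fragments:
  [0,12): 12 bp
  [12,14): 2 bp
  [14,29): 15 bp
  [29,41): 12 bp
  [41,49): 8 bp
  [49,52): 3 bp

[2,3,8,12,12,15]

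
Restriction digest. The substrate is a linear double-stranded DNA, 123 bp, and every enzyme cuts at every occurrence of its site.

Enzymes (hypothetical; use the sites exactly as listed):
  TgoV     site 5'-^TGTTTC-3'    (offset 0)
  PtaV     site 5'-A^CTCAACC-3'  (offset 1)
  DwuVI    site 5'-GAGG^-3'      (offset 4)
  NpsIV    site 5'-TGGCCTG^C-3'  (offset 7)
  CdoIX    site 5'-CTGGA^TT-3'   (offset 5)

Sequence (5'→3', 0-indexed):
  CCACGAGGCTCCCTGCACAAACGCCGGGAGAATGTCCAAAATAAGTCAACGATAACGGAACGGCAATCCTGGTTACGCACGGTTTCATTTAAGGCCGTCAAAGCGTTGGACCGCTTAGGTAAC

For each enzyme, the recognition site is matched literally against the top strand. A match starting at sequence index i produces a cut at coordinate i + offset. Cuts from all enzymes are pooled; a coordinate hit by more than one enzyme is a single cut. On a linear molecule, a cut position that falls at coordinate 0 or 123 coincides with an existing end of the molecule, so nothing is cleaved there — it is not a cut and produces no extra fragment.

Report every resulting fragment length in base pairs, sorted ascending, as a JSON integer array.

[8,115]

Site scan:
  TgoV (TGTTTC, off=0): no sites
  PtaV (ACTCAACC, off=1): no sites
  DwuVI (GAGG, off=4): starts [4] → cuts [8]
  NpsIV (TGGCCTGC, off=7): no sites
  CdoIX (CTGGATT, off=5): no sites

All cut coordinates (distinct, sorted): [8]

Fragment lengths:
  [0,8): 8 bp
  [8,123): 115 bp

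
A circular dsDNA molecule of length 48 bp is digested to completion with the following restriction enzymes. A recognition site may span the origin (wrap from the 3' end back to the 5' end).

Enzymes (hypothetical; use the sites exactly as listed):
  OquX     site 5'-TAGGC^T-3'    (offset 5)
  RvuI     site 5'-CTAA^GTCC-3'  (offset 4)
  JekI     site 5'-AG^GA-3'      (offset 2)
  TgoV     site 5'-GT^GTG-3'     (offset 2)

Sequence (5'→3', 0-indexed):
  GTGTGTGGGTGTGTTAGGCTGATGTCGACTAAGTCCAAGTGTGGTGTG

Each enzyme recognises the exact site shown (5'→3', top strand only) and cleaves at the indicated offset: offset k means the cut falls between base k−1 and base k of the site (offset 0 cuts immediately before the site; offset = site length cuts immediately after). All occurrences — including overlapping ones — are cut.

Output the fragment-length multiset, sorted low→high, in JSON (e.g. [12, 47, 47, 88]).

[2,5,5,6,8,9,13]

Site scan:
  OquX (TAGGCT, off=5): starts [14] → cuts [19]
  RvuI (CTAAGTCC, off=4): starts [28] → cuts [32]
  JekI (AGGA, off=2): no sites
  TgoV (GTGTG, off=2): starts [0, 2, 8, 38, 43] → cuts [2, 4, 10, 40, 45]

Pooled cuts: [2, 4, 10, 19, 32, 40, 45]

Fragment lengths:
  2→4: 2 bp
  4→10: 6 bp
  10→19: 9 bp
  19→32: 13 bp
  32→40: 8 bp
  40→45: 5 bp
  45→2 (wrap): 48-45+2 = 5 bp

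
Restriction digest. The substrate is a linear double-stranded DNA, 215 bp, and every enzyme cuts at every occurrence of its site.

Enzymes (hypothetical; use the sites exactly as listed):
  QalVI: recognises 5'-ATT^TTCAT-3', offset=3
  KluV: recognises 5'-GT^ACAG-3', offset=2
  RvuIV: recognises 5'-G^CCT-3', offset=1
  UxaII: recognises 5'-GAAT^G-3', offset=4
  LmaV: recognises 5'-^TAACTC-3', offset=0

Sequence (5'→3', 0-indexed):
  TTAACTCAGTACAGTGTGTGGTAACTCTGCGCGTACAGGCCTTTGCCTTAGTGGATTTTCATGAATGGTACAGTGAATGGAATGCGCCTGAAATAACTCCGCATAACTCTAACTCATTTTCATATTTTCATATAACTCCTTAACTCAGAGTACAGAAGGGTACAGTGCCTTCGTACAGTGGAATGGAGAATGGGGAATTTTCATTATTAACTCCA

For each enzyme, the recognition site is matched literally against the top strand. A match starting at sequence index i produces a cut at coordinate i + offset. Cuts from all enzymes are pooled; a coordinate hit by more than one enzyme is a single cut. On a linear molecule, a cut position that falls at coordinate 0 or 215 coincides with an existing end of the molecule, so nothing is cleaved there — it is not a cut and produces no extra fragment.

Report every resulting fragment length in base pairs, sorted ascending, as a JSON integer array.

[1,3,3,5,5,6,6,6,6,7,7,7,8,8,8,8,8,9,9,9,9,10,10,10,11,11,12,13]

Per-enzyme occurrences:
  QalVI ATTTTCAT/3: at [54, 115, 123, 196] ⇒ [57, 118, 126, 199]
  KluV GTACAG/2: at [8, 32, 67, 149, 159, 172] ⇒ [10, 34, 69, 151, 161, 174]
  RvuIV GCCT/1: at [38, 44, 85, 166] ⇒ [39, 45, 86, 167]
  UxaII GAATG/4: at [62, 74, 79, 180, 187] ⇒ [66, 78, 83, 184, 191]
  LmaV TAACTC/0: at [1, 21, 93, 103, 109, 132, 140, 207] ⇒ [1, 21, 93, 103, 109, 132, 140, 207]

Pooled cuts: [1, 10, 21, 34, 39, 45, 57, 66, 69, 78, 83, 86, 93, 103, 109, 118, 126, 132, 140, 151, 161, 167, 174, 184, 191, 199, 207]

Fragments:
  [0,1): 1 bp
  [1,10): 9 bp
  [10,21): 11 bp
  [21,34): 13 bp
  [34,39): 5 bp
  [39,45): 6 bp
  [45,57): 12 bp
  [57,66): 9 bp
  [66,69): 3 bp
  [69,78): 9 bp
  [78,83): 5 bp
  [83,86): 3 bp
  [86,93): 7 bp
  [93,103): 10 bp
  [103,109): 6 bp
  [109,118): 9 bp
  [118,126): 8 bp
  [126,132): 6 bp
  [132,140): 8 bp
  [140,151): 11 bp
  [151,161): 10 bp
  [161,167): 6 bp
  [167,174): 7 bp
  [174,184): 10 bp
  [184,191): 7 bp
  [191,199): 8 bp
  [199,207): 8 bp
  [207,215): 8 bp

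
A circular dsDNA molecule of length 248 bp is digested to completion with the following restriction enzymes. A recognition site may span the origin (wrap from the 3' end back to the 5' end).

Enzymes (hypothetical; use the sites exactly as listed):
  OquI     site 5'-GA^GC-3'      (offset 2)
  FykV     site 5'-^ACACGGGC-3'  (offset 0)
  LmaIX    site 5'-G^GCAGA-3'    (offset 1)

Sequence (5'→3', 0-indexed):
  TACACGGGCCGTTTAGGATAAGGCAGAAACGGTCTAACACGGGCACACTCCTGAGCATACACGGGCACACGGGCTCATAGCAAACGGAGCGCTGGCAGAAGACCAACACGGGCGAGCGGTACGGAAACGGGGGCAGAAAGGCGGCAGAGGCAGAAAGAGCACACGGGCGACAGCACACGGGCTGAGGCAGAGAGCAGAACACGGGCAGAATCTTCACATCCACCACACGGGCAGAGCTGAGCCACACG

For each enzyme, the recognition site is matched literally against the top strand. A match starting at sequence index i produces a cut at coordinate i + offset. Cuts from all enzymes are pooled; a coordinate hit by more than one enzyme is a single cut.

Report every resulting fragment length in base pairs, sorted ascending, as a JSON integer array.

Site scan:
  OquI (GAGC, off=2): starts [52, 86, 113, 156, 191, 233, 238] → cuts [54, 88, 115, 158, 193, 235, 240]
  FykV (ACACGGGC, off=0): starts [1, 36, 58, 66, 105, 160, 174, 198, 224] → cuts [1, 36, 58, 66, 105, 160, 174, 198, 224]
  LmaIX (GGCAGA, off=1): starts [21, 93, 131, 142, 148, 185, 203, 229] → cuts [22, 94, 132, 143, 149, 186, 204, 230]

Pooled cuts: [1, 22, 36, 54, 58, 66, 88, 94, 105, 115, 132, 143, 149, 158, 160, 174, 186, 193, 198, 204, 224, 230, 235, 240]

Fragment lengths:
  1→22: 21 bp
  22→36: 14 bp
  36→54: 18 bp
  54→58: 4 bp
  58→66: 8 bp
  66→88: 22 bp
  88→94: 6 bp
  94→105: 11 bp
  105→115: 10 bp
  115→132: 17 bp
  132→143: 11 bp
  143→149: 6 bp
  149→158: 9 bp
  158→160: 2 bp
  160→174: 14 bp
  174→186: 12 bp
  186→193: 7 bp
  193→198: 5 bp
  198→204: 6 bp
  204→224: 20 bp
  224→230: 6 bp
  230→235: 5 bp
  235→240: 5 bp
  240→1 (wrap): 248-240+1 = 9 bp

[2,4,5,5,5,6,6,6,6,7,8,9,9,10,11,11,12,14,14,17,18,20,21,22]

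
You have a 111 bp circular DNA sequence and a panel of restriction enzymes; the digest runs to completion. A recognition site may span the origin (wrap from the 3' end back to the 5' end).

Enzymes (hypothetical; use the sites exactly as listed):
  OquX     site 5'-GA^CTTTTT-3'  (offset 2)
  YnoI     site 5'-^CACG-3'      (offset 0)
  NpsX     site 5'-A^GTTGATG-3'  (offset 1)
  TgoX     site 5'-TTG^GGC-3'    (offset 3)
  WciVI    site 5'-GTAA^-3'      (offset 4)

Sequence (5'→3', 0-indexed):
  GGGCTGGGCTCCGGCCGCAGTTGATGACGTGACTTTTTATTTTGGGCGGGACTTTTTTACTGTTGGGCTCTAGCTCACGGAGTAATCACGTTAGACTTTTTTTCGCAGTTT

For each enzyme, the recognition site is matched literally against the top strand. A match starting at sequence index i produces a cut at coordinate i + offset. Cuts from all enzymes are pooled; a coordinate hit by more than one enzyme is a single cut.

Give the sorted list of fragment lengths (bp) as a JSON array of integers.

[1,7,9,10,10,12,13,14,17,18]

Scan for sites:
  OquX GACTTTTT/2: at [30, 49, 93] ⇒ [32, 51, 95]
  YnoI CACG/0: at [75, 86] ⇒ [75, 86]
  NpsX AGTTGATG/1: at [18] ⇒ [19]
  TgoX TTGGGC/3: at [41, 62, 109] ⇒ [1, 44, 65]
  WciVI GTAA/4: at [81] ⇒ [85]

All cut coordinates (distinct, sorted): [1, 19, 32, 44, 51, 65, 75, 85, 86, 95]

Fragments:
  1→19: 18 bp
  19→32: 13 bp
  32→44: 12 bp
  44→51: 7 bp
  51→65: 14 bp
  65→75: 10 bp
  75→85: 10 bp
  85→86: 1 bp
  86→95: 9 bp
  95→1 (wrap): 111-95+1 = 17 bp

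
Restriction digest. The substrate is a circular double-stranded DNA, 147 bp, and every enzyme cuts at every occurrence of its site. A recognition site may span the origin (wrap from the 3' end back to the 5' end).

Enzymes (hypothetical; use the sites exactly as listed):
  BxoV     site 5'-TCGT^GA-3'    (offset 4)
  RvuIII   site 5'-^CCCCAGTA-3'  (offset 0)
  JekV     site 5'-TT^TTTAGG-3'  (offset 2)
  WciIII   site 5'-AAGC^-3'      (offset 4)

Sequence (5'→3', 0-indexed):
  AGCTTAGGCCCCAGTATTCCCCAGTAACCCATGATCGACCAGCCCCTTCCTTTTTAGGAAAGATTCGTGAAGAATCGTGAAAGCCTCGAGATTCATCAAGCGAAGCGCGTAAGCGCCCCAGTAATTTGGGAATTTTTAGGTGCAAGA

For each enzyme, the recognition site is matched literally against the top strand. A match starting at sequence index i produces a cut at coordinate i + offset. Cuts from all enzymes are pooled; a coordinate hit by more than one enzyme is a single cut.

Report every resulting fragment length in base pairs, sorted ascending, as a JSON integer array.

Per-enzyme occurrences:
  BxoV TCGTGA/4: at [64, 74] ⇒ [68, 78]
  RvuIII CCCCAGTA/0: at [8, 18, 115] ⇒ [8, 18, 115]
  JekV TTTTTAGG/2: at [50, 132] ⇒ [52, 134]
  WciIII AAGC/4: at [80, 97, 102, 110, 146] ⇒ [3, 84, 101, 106, 114]

Pooled cuts: [3, 8, 18, 52, 68, 78, 84, 101, 106, 114, 115, 134]

Fragment lengths:
  3→8: 5 bp
  8→18: 10 bp
  18→52: 34 bp
  52→68: 16 bp
  68→78: 10 bp
  78→84: 6 bp
  84→101: 17 bp
  101→106: 5 bp
  106→114: 8 bp
  114→115: 1 bp
  115→134: 19 bp
  134→3 (wrap): 147-134+3 = 16 bp

[1,5,5,6,8,10,10,16,16,17,19,34]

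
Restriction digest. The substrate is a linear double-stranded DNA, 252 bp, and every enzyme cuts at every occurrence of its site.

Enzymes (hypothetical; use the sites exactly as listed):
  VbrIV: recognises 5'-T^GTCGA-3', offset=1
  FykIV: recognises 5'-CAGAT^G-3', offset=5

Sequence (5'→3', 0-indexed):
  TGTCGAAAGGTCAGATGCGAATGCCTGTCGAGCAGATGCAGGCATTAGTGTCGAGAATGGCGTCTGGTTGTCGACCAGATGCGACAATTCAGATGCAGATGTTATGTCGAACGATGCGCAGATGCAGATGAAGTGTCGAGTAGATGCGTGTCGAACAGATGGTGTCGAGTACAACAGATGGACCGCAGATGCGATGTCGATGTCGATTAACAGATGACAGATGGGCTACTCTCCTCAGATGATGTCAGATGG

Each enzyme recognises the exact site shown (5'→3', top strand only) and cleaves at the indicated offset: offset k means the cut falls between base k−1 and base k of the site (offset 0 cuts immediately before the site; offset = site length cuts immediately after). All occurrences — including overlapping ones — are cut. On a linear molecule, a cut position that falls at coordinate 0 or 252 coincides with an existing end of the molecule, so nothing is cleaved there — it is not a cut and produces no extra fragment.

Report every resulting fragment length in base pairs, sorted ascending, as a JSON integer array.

Scan for sites:
  VbrIV (TGTCGA, off=1): starts [0, 25, 48, 68, 104, 133, 148, 162, 194, 200] → cuts [1, 26, 49, 69, 105, 134, 149, 163, 195, 201]
  FykIV (CAGATG, off=5): starts [11, 32, 75, 89, 95, 118, 124, 155, 174, 185, 210, 217, 235, 245] → cuts [16, 37, 80, 94, 100, 123, 129, 160, 179, 190, 215, 222, 240, 250]

Pooled cuts: [1, 16, 26, 37, 49, 69, 80, 94, 100, 105, 123, 129, 134, 149, 160, 163, 179, 190, 195, 201, 215, 222, 240, 250]

Fragments:
  [0,1): 1 bp
  [1,16): 15 bp
  [16,26): 10 bp
  [26,37): 11 bp
  [37,49): 12 bp
  [49,69): 20 bp
  [69,80): 11 bp
  [80,94): 14 bp
  [94,100): 6 bp
  [100,105): 5 bp
  [105,123): 18 bp
  [123,129): 6 bp
  [129,134): 5 bp
  [134,149): 15 bp
  [149,160): 11 bp
  [160,163): 3 bp
  [163,179): 16 bp
  [179,190): 11 bp
  [190,195): 5 bp
  [195,201): 6 bp
  [201,215): 14 bp
  [215,222): 7 bp
  [222,240): 18 bp
  [240,250): 10 bp
  [250,252): 2 bp

[1,2,3,5,5,5,6,6,6,7,10,10,11,11,11,11,12,14,14,15,15,16,18,18,20]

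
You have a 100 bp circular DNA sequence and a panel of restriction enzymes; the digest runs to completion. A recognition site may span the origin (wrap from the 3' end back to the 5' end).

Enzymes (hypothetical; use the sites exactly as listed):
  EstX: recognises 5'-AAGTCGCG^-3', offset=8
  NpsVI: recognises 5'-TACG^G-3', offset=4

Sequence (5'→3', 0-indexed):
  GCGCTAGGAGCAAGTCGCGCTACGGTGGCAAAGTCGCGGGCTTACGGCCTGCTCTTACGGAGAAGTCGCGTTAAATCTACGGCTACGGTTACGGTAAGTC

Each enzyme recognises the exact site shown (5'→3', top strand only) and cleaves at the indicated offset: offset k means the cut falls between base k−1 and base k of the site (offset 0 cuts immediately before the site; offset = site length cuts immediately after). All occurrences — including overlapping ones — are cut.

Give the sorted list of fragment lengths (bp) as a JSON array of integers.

Site scan:
  EstX (AAGTCGCG, off=8): starts [11, 30, 62, 95] → cuts [3, 19, 38, 70]
  NpsVI (TACGG, off=4): starts [20, 42, 55, 77, 83, 89] → cuts [24, 46, 59, 81, 87, 93]

Pooled cuts: [3, 19, 24, 38, 46, 59, 70, 81, 87, 93]

Fragments:
  3→19: 16 bp
  19→24: 5 bp
  24→38: 14 bp
  38→46: 8 bp
  46→59: 13 bp
  59→70: 11 bp
  70→81: 11 bp
  81→87: 6 bp
  87→93: 6 bp
  93→3 (wrap): 100-93+3 = 10 bp

[5,6,6,8,10,11,11,13,14,16]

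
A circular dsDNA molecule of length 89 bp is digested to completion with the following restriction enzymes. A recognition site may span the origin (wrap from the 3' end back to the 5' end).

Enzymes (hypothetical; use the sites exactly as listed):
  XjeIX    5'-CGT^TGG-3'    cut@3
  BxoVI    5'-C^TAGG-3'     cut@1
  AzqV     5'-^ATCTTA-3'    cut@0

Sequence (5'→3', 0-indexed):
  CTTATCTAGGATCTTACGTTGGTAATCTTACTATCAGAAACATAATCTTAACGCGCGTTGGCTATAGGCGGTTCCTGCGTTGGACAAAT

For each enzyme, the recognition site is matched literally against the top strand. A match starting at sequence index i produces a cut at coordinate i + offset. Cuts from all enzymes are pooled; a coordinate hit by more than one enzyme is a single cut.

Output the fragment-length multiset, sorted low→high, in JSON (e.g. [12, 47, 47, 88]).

[4,5,7,8,9,14,20,22]

Per-enzyme occurrences:
  XjeIX (CGTTGG, off=3): starts [16, 55, 77] → cuts [19, 58, 80]
  BxoVI (CTAGG, off=1): starts [5] → cuts [6]
  AzqV (ATCTTA, off=0): starts [10, 24, 44, 87] → cuts [10, 24, 44, 87]

All cut coordinates (distinct, sorted): [6, 10, 19, 24, 44, 58, 80, 87]

Fragments:
  6→10: 4 bp
  10→19: 9 bp
  19→24: 5 bp
  24→44: 20 bp
  44→58: 14 bp
  58→80: 22 bp
  80→87: 7 bp
  87→6 (wrap): 89-87+6 = 8 bp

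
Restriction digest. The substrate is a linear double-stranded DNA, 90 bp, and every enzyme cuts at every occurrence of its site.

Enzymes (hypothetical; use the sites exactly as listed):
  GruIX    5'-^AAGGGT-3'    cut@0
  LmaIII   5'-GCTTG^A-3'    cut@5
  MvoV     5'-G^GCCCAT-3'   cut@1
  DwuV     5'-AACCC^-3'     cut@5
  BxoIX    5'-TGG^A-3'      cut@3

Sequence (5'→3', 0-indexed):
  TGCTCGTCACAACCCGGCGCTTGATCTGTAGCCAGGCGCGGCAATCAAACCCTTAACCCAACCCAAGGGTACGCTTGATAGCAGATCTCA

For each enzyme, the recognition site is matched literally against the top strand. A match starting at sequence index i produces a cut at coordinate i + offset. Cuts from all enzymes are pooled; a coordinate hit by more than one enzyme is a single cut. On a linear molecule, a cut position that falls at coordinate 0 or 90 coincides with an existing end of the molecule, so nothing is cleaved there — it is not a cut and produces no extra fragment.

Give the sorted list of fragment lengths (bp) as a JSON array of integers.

Site scan:
  GruIX AAGGGT/0: at [64] ⇒ [64]
  LmaIII GCTTGA/5: at [18, 72] ⇒ [23, 77]
  MvoV (GGCCCAT, off=1): no sites
  DwuV AACCC/5: at [10, 47, 54, 59] ⇒ [15, 52, 59, 64]
  BxoIX (TGGA, off=3): no sites

Pooled cuts: [15, 23, 52, 59, 64, 77]

Fragment lengths:
  [0,15): 15 bp
  [15,23): 8 bp
  [23,52): 29 bp
  [52,59): 7 bp
  [59,64): 5 bp
  [64,77): 13 bp
  [77,90): 13 bp

[5,7,8,13,13,15,29]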